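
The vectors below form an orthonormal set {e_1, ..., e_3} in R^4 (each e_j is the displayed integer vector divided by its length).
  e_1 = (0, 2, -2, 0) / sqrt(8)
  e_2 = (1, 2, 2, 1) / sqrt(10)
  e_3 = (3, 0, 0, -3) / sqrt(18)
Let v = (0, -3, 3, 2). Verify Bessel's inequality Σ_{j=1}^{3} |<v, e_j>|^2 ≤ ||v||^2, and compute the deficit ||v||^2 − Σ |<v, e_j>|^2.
Σ |<v, e_j>|^2 = 102/5; ||v||^2 = 22; deficit = 8/5

Write each e_j = u_j / sqrt(<u_j, u_j>) where u_j is the displayed integer vector. Then <v, e_j> = <v, u_j> / sqrt(<u_j, u_j>), so |<v, e_j>|^2 = <v, u_j>^2 / <u_j, u_j>.
Coefficients: <v, e_1> = -12/sqrt(8), <v, e_2> = 2/sqrt(10), <v, e_3> = -6/sqrt(18).
Square and sum: Σ |<v, e_j>|^2 = 102/5.
Compute ||v||^2 = v·v = 22.
Deficit = 22 − 102/5 = 8/5 ≥ 0, confirming Bessel's inequality. (The deficit equals ||v − Σ <v,e_j> e_j||^2, the squared distance from v to span{e_j}.)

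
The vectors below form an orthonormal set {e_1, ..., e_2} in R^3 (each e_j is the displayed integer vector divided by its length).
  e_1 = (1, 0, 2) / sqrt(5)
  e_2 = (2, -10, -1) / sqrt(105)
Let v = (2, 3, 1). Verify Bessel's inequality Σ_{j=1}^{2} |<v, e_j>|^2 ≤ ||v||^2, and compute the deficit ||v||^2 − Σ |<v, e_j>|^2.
Σ |<v, e_j>|^2 = 71/7; ||v||^2 = 14; deficit = 27/7

Write each e_j = u_j / sqrt(<u_j, u_j>) where u_j is the displayed integer vector. Then <v, e_j> = <v, u_j> / sqrt(<u_j, u_j>), so |<v, e_j>|^2 = <v, u_j>^2 / <u_j, u_j>.
Coefficients: <v, e_1> = 4/sqrt(5), <v, e_2> = -27/sqrt(105).
Square and sum: Σ |<v, e_j>|^2 = 71/7.
Compute ||v||^2 = v·v = 14.
Deficit = 14 − 71/7 = 27/7 ≥ 0, confirming Bessel's inequality. (The deficit equals ||v − Σ <v,e_j> e_j||^2, the squared distance from v to span{e_j}.)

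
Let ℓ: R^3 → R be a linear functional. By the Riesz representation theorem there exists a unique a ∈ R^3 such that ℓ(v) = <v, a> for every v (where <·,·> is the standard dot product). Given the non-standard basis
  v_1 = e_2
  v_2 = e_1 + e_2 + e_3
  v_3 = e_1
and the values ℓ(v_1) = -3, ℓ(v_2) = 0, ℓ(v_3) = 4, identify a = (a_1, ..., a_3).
a = (4, -3, -1)

Write a = (a_1, ..., a_3) in the standard basis. For each basis vector v_i, ℓ(v_i) = <v_i, a> is a linear equation in the a_j's. Collect the n equations into a matrix system V a = ℓ, where row i of V is v_i (expressed in the standard basis). Since V is invertible (lower-triangular with 1s on the diagonal, up to permutation), solve by back-substitution:
  V =
[[0, 1, 0],
 [1, 1, 1],
 [1, 0, 0]]
  V a = (-3, 0, 4)
Solving gives a = (4, -3, -1).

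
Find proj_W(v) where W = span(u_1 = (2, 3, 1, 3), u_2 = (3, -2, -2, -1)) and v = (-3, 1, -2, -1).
proj_W(v) = (-882/389, -166/389, 182/389, -344/389)

Set up U = [u_1 | ... | u_2] ∈ R^(4×2). The projector onto W = col(U) is P = U (U^T U)^(-1) U^T.
Compute U^T U =
  [23, -5]
  [-5, 18],
and U^T v = (-8, -6).
Solve U^T U · c = U^T v for the coefficients: c = (-174/389, -178/389). The projection is proj_W(v) = U c.
Check: (v - proj_W(v)) · u_1 = 0  (should be 0).
Check: (v - proj_W(v)) · u_2 = 0  (should be 0).
Result: proj_W(v) = (-882/389, -166/389, 182/389, -344/389).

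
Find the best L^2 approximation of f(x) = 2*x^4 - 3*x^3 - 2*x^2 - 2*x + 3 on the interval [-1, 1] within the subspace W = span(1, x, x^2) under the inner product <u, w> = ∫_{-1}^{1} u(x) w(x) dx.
g(x) = -2*x^2/7 - 19*x/5 + 99/35

The best approximation g ∈ W is the orthogonal projection of f onto W. Writing g = a_0 + a_1 x + a_2 x^2, the coefficients solve the normal equations G · a = b where
  G_{ij} = <φ_i, φ_j> and b_i = <f, φ_i>, with φ_0 = 1, φ_1 = x, φ_2 = x^2.
G =
  [2, 0, 2/3]
  [0, 2/3, 0]
  [2/3, 0, 2/5],
b = (82/15, -38/15, 62/35).
Solving gives a_0 = 99/35, a_1 = -19/5, a_2 = -2/7, so
  g(x) = -2*x^2/7 - 19*x/5 + 99/35.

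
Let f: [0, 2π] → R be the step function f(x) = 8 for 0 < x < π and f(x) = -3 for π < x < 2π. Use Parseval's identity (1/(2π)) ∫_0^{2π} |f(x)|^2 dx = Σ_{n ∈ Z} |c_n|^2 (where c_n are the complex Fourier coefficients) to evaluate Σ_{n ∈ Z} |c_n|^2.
Σ |c_n|^2 = 73/2

Parseval equates the L^2 energy of f (normalised by 1/(2π)) with the ℓ^2 sum of its Fourier coefficients: (1/(2π)) ∫_0^{2π} |f|^2 = Σ |c_n|^2.
Compute the left side: (1/(2π)) [∫_0^π 8^2 dx + ∫_π^{2π} (-3)^2 dx] = (1/(2π)) · (64π + 9π) = (64 + 9)/2 = 73/2.
So Σ_{n ∈ Z} |c_n|^2 = 73/2.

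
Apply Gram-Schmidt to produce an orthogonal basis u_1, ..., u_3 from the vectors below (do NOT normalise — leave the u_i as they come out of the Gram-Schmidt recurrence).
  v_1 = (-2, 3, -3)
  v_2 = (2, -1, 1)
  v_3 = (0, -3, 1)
Orthogonal basis:
  u_1 = (-2, 3, -3)
  u_2 = (12/11, 4/11, -4/11)
  u_3 = (0, -1, -1)

Apply the Gram-Schmidt recurrence
  u_1 = v_1
  u_i = v_i − Σ_{j<i} ((v_i · u_j) / (u_j · u_j)) · u_j.

Step by step this gives:
  u_1 = (-2, 3, -3)
  u_2 = (12/11, 4/11, -4/11)
  u_3 = (0, -1, -1)

Orthogonality check:
  u_2 · u_1 = 0 (should be 0)
  u_3 · u_1 = 0 (should be 0)
  u_3 · u_2 = 0 (should be 0)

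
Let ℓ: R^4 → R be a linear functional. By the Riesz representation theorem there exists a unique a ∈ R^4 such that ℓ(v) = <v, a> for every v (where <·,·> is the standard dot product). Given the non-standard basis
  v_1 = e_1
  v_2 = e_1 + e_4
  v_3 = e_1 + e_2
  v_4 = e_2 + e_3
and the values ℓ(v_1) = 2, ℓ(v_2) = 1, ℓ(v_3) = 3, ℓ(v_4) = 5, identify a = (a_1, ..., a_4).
a = (2, 1, 4, -1)

Write a = (a_1, ..., a_4) in the standard basis. For each basis vector v_i, ℓ(v_i) = <v_i, a> is a linear equation in the a_j's. Collect the n equations into a matrix system V a = ℓ, where row i of V is v_i (expressed in the standard basis). Since V is invertible (lower-triangular with 1s on the diagonal, up to permutation), solve by back-substitution:
  V =
[[1, 0, 0, 0],
 [1, 0, 0, 1],
 [1, 1, 0, 0],
 [0, 1, 1, 0]]
  V a = (2, 1, 3, 5)
Solving gives a = (2, 1, 4, -1).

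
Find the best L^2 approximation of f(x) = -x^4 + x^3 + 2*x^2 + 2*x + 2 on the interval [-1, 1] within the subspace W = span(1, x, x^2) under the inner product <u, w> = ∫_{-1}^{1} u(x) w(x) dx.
g(x) = 8*x^2/7 + 13*x/5 + 73/35

The best approximation g ∈ W is the orthogonal projection of f onto W. Writing g = a_0 + a_1 x + a_2 x^2, the coefficients solve the normal equations G · a = b where
  G_{ij} = <φ_i, φ_j> and b_i = <f, φ_i>, with φ_0 = 1, φ_1 = x, φ_2 = x^2.
G =
  [2, 0, 2/3]
  [0, 2/3, 0]
  [2/3, 0, 2/5],
b = (74/15, 26/15, 194/105).
Solving gives a_0 = 73/35, a_1 = 13/5, a_2 = 8/7, so
  g(x) = 8*x^2/7 + 13*x/5 + 73/35.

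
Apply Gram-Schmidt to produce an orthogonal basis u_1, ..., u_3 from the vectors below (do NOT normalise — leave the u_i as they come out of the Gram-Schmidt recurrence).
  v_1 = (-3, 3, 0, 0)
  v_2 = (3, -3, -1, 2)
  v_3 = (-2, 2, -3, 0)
Orthogonal basis:
  u_1 = (-3, 3, 0, 0)
  u_2 = (0, 0, -1, 2)
  u_3 = (0, 0, -12/5, -6/5)

Apply the Gram-Schmidt recurrence
  u_1 = v_1
  u_i = v_i − Σ_{j<i} ((v_i · u_j) / (u_j · u_j)) · u_j.

Step by step this gives:
  u_1 = (-3, 3, 0, 0)
  u_2 = (0, 0, -1, 2)
  u_3 = (0, 0, -12/5, -6/5)

Orthogonality check:
  u_2 · u_1 = 0 (should be 0)
  u_3 · u_1 = 0 (should be 0)
  u_3 · u_2 = 0 (should be 0)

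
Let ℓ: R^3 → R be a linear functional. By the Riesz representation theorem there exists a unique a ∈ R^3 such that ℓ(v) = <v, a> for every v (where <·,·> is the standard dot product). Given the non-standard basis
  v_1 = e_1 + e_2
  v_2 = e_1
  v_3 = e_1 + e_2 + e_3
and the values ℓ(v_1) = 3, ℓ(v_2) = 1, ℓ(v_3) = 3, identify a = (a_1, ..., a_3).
a = (1, 2, 0)

Write a = (a_1, ..., a_3) in the standard basis. For each basis vector v_i, ℓ(v_i) = <v_i, a> is a linear equation in the a_j's. Collect the n equations into a matrix system V a = ℓ, where row i of V is v_i (expressed in the standard basis). Since V is invertible (lower-triangular with 1s on the diagonal, up to permutation), solve by back-substitution:
  V =
[[1, 1, 0],
 [1, 0, 0],
 [1, 1, 1]]
  V a = (3, 1, 3)
Solving gives a = (1, 2, 0).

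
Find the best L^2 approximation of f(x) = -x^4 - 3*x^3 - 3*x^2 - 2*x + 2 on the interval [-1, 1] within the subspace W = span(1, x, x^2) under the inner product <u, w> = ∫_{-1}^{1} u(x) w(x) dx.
g(x) = -27*x^2/7 - 19*x/5 + 73/35

The best approximation g ∈ W is the orthogonal projection of f onto W. Writing g = a_0 + a_1 x + a_2 x^2, the coefficients solve the normal equations G · a = b where
  G_{ij} = <φ_i, φ_j> and b_i = <f, φ_i>, with φ_0 = 1, φ_1 = x, φ_2 = x^2.
G =
  [2, 0, 2/3]
  [0, 2/3, 0]
  [2/3, 0, 2/5],
b = (8/5, -38/15, -16/105).
Solving gives a_0 = 73/35, a_1 = -19/5, a_2 = -27/7, so
  g(x) = -27*x^2/7 - 19*x/5 + 73/35.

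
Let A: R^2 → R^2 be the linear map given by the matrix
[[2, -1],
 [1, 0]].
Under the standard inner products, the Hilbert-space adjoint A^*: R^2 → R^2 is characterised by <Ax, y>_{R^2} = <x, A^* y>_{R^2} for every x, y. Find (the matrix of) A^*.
A^* = A^T =
[[2, 1],
 [-1, 0]]

For real matrices with standard dot products, the defining identity <Ax, y> = <x, A^* y> gives (Ax)^T y = x^T (A^*) y, i.e. x^T A^T y = x^T (A^*) y. Since this holds for all x, y, we must have A^* = A^T. Therefore
A^* =
[[2, 1],
 [-1, 0]].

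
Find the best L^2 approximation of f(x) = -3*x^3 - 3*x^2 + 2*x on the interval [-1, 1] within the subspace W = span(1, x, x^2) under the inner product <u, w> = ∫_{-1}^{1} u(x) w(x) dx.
g(x) = -3*x^2 + x/5

The best approximation g ∈ W is the orthogonal projection of f onto W. Writing g = a_0 + a_1 x + a_2 x^2, the coefficients solve the normal equations G · a = b where
  G_{ij} = <φ_i, φ_j> and b_i = <f, φ_i>, with φ_0 = 1, φ_1 = x, φ_2 = x^2.
G =
  [2, 0, 2/3]
  [0, 2/3, 0]
  [2/3, 0, 2/5],
b = (-2, 2/15, -6/5).
Solving gives a_0 = 0, a_1 = 1/5, a_2 = -3, so
  g(x) = -3*x^2 + x/5.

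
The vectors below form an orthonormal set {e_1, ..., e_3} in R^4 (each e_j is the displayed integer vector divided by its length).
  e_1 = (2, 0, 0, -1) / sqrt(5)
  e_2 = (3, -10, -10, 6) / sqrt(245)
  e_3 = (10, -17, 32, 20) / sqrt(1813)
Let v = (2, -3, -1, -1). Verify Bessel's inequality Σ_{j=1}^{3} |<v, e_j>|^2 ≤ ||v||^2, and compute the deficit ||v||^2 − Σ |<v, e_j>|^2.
Σ |<v, e_j>|^2 = 434/37; ||v||^2 = 15; deficit = 121/37

Write each e_j = u_j / sqrt(<u_j, u_j>) where u_j is the displayed integer vector. Then <v, e_j> = <v, u_j> / sqrt(<u_j, u_j>), so |<v, e_j>|^2 = <v, u_j>^2 / <u_j, u_j>.
Coefficients: <v, e_1> = 5/sqrt(5), <v, e_2> = 40/sqrt(245), <v, e_3> = 19/sqrt(1813).
Square and sum: Σ |<v, e_j>|^2 = 434/37.
Compute ||v||^2 = v·v = 15.
Deficit = 15 − 434/37 = 121/37 ≥ 0, confirming Bessel's inequality. (The deficit equals ||v − Σ <v,e_j> e_j||^2, the squared distance from v to span{e_j}.)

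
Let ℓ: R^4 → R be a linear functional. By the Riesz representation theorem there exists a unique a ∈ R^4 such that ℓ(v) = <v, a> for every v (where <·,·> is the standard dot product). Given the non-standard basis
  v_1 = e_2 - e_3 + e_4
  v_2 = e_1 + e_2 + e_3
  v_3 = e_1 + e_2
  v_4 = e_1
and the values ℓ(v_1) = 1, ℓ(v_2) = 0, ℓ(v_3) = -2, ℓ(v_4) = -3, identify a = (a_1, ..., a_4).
a = (-3, 1, 2, 2)

Write a = (a_1, ..., a_4) in the standard basis. For each basis vector v_i, ℓ(v_i) = <v_i, a> is a linear equation in the a_j's. Collect the n equations into a matrix system V a = ℓ, where row i of V is v_i (expressed in the standard basis). Since V is invertible (lower-triangular with 1s on the diagonal, up to permutation), solve by back-substitution:
  V =
[[0, 1, -1, 1],
 [1, 1, 1, 0],
 [1, 1, 0, 0],
 [1, 0, 0, 0]]
  V a = (1, 0, -2, -3)
Solving gives a = (-3, 1, 2, 2).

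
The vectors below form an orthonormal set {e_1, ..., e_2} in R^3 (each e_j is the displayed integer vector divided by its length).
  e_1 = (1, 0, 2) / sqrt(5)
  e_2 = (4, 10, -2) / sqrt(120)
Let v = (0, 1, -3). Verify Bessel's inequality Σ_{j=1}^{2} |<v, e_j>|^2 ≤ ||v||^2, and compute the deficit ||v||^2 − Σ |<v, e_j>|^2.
Σ |<v, e_j>|^2 = 28/3; ||v||^2 = 10; deficit = 2/3

Write each e_j = u_j / sqrt(<u_j, u_j>) where u_j is the displayed integer vector. Then <v, e_j> = <v, u_j> / sqrt(<u_j, u_j>), so |<v, e_j>|^2 = <v, u_j>^2 / <u_j, u_j>.
Coefficients: <v, e_1> = -6/sqrt(5), <v, e_2> = 16/sqrt(120).
Square and sum: Σ |<v, e_j>|^2 = 28/3.
Compute ||v||^2 = v·v = 10.
Deficit = 10 − 28/3 = 2/3 ≥ 0, confirming Bessel's inequality. (The deficit equals ||v − Σ <v,e_j> e_j||^2, the squared distance from v to span{e_j}.)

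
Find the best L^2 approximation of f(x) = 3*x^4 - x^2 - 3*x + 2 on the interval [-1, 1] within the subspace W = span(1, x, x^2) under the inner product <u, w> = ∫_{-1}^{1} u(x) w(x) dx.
g(x) = 11*x^2/7 - 3*x + 61/35

The best approximation g ∈ W is the orthogonal projection of f onto W. Writing g = a_0 + a_1 x + a_2 x^2, the coefficients solve the normal equations G · a = b where
  G_{ij} = <φ_i, φ_j> and b_i = <f, φ_i>, with φ_0 = 1, φ_1 = x, φ_2 = x^2.
G =
  [2, 0, 2/3]
  [0, 2/3, 0]
  [2/3, 0, 2/5],
b = (68/15, -2, 188/105).
Solving gives a_0 = 61/35, a_1 = -3, a_2 = 11/7, so
  g(x) = 11*x^2/7 - 3*x + 61/35.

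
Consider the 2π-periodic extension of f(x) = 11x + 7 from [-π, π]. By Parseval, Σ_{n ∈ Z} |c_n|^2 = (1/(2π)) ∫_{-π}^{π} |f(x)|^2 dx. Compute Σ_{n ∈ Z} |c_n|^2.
Σ |c_n|^2 = 121π^2/3 + 49

Expand and integrate term by term over [-π, π]:
  ∫ (11x)^2 dx = 121·(2π^3/3); ∫ 2·11·(7)·x dx = 0 (odd integrand); ∫ 7^2 dx = 49·2π.
So (1/(2π)) ∫_{-π}^{π} (11x + 7)^2 dx = 121π^2/3 + 49 = 121π^2/3 + 49.
Parseval ⇒ Σ |c_n|^2 = 121π^2/3 + 49.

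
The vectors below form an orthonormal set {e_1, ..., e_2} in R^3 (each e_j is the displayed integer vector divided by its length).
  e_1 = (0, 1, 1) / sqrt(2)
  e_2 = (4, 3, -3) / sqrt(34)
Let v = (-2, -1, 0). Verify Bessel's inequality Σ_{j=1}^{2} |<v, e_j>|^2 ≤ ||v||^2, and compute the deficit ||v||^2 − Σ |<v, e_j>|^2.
Σ |<v, e_j>|^2 = 69/17; ||v||^2 = 5; deficit = 16/17

Write each e_j = u_j / sqrt(<u_j, u_j>) where u_j is the displayed integer vector. Then <v, e_j> = <v, u_j> / sqrt(<u_j, u_j>), so |<v, e_j>|^2 = <v, u_j>^2 / <u_j, u_j>.
Coefficients: <v, e_1> = -1/sqrt(2), <v, e_2> = -11/sqrt(34).
Square and sum: Σ |<v, e_j>|^2 = 69/17.
Compute ||v||^2 = v·v = 5.
Deficit = 5 − 69/17 = 16/17 ≥ 0, confirming Bessel's inequality. (The deficit equals ||v − Σ <v,e_j> e_j||^2, the squared distance from v to span{e_j}.)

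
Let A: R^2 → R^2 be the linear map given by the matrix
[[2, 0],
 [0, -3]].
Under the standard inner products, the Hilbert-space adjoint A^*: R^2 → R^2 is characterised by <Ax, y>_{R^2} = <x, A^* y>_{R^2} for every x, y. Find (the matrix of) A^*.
A^* = A^T =
[[2, 0],
 [0, -3]]

For real matrices with standard dot products, the defining identity <Ax, y> = <x, A^* y> gives (Ax)^T y = x^T (A^*) y, i.e. x^T A^T y = x^T (A^*) y. Since this holds for all x, y, we must have A^* = A^T. Therefore
A^* =
[[2, 0],
 [0, -3]].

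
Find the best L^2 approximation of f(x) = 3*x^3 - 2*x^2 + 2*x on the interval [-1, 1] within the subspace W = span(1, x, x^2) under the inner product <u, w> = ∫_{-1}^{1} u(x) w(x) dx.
g(x) = -2*x^2 + 19*x/5

The best approximation g ∈ W is the orthogonal projection of f onto W. Writing g = a_0 + a_1 x + a_2 x^2, the coefficients solve the normal equations G · a = b where
  G_{ij} = <φ_i, φ_j> and b_i = <f, φ_i>, with φ_0 = 1, φ_1 = x, φ_2 = x^2.
G =
  [2, 0, 2/3]
  [0, 2/3, 0]
  [2/3, 0, 2/5],
b = (-4/3, 38/15, -4/5).
Solving gives a_0 = 0, a_1 = 19/5, a_2 = -2, so
  g(x) = -2*x^2 + 19*x/5.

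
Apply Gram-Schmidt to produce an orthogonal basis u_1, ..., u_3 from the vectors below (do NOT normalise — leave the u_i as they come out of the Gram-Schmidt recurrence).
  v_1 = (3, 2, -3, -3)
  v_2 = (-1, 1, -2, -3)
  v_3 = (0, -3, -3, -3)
Orthogonal basis:
  u_1 = (3, 2, -3, -3)
  u_2 = (-73/31, 3/31, -20/31, -51/31)
  u_3 = (168/269, -1035/269, -363/269, -159/269)

Apply the Gram-Schmidt recurrence
  u_1 = v_1
  u_i = v_i − Σ_{j<i} ((v_i · u_j) / (u_j · u_j)) · u_j.

Step by step this gives:
  u_1 = (3, 2, -3, -3)
  u_2 = (-73/31, 3/31, -20/31, -51/31)
  u_3 = (168/269, -1035/269, -363/269, -159/269)

Orthogonality check:
  u_2 · u_1 = 0 (should be 0)
  u_3 · u_1 = 0 (should be 0)
  u_3 · u_2 = 0 (should be 0)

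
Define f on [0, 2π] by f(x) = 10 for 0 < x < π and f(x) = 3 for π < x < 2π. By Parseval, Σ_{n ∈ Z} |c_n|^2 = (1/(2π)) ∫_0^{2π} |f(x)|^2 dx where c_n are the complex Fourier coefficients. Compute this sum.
Σ |c_n|^2 = 109/2

Parseval equates the L^2 energy of f (normalised by 1/(2π)) with the ℓ^2 sum of its Fourier coefficients: (1/(2π)) ∫_0^{2π} |f|^2 = Σ |c_n|^2.
Compute the left side: (1/(2π)) [∫_0^π 10^2 dx + ∫_π^{2π} 3^2 dx] = (1/(2π)) · (100π + 9π) = (100 + 9)/2 = 109/2.
So Σ_{n ∈ Z} |c_n|^2 = 109/2.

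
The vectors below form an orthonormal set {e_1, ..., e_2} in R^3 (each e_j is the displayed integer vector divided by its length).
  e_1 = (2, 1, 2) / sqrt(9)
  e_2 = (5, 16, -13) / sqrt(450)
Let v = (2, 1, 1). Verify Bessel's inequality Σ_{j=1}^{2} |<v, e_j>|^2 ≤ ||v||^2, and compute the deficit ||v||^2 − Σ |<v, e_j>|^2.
Σ |<v, e_j>|^2 = 291/50; ||v||^2 = 6; deficit = 9/50

Write each e_j = u_j / sqrt(<u_j, u_j>) where u_j is the displayed integer vector. Then <v, e_j> = <v, u_j> / sqrt(<u_j, u_j>), so |<v, e_j>|^2 = <v, u_j>^2 / <u_j, u_j>.
Coefficients: <v, e_1> = 7/sqrt(9), <v, e_2> = 13/sqrt(450).
Square and sum: Σ |<v, e_j>|^2 = 291/50.
Compute ||v||^2 = v·v = 6.
Deficit = 6 − 291/50 = 9/50 ≥ 0, confirming Bessel's inequality. (The deficit equals ||v − Σ <v,e_j> e_j||^2, the squared distance from v to span{e_j}.)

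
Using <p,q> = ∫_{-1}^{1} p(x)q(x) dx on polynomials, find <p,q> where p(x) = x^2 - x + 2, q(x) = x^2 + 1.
<p,q> = 32/5

Expand the product: p(x)·q(x) = x^4 - x^3 + 3*x^2 - x + 2.
∫_{-1}^{1} of each monomial x^k gives [2/(k+1) if k even, 0 if k odd]. Integrating term-by-term (or equivalently evaluating the antiderivative F(x) = x^5/5 - x^4/4 + x^3 - x^2/2 + 2*x at the endpoints):
  F(1) − F(−1) = 49/20 − (-79/20) = 32/5.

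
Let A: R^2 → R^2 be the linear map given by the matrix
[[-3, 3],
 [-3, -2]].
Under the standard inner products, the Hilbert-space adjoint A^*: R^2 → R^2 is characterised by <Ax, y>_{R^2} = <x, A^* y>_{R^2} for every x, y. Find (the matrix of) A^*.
A^* = A^T =
[[-3, -3],
 [3, -2]]

For real matrices with standard dot products, the defining identity <Ax, y> = <x, A^* y> gives (Ax)^T y = x^T (A^*) y, i.e. x^T A^T y = x^T (A^*) y. Since this holds for all x, y, we must have A^* = A^T. Therefore
A^* =
[[-3, -3],
 [3, -2]].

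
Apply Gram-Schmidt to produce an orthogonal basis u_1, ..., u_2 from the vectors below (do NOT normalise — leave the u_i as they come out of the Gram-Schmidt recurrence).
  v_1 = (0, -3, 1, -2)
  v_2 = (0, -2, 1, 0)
Orthogonal basis:
  u_1 = (0, -3, 1, -2)
  u_2 = (0, -1/2, 1/2, 1)

Apply the Gram-Schmidt recurrence
  u_1 = v_1
  u_i = v_i − Σ_{j<i} ((v_i · u_j) / (u_j · u_j)) · u_j.

Step by step this gives:
  u_1 = (0, -3, 1, -2)
  u_2 = (0, -1/2, 1/2, 1)

Orthogonality check:
  u_2 · u_1 = 0 (should be 0)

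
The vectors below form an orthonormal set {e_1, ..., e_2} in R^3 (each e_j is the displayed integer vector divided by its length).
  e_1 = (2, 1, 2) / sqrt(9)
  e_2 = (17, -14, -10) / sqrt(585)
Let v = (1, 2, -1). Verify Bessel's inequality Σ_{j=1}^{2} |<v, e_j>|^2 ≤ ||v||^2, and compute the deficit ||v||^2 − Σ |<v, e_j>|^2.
Σ |<v, e_j>|^2 = 29/65; ||v||^2 = 6; deficit = 361/65

Write each e_j = u_j / sqrt(<u_j, u_j>) where u_j is the displayed integer vector. Then <v, e_j> = <v, u_j> / sqrt(<u_j, u_j>), so |<v, e_j>|^2 = <v, u_j>^2 / <u_j, u_j>.
Coefficients: <v, e_1> = 2/sqrt(9), <v, e_2> = -1/sqrt(585).
Square and sum: Σ |<v, e_j>|^2 = 29/65.
Compute ||v||^2 = v·v = 6.
Deficit = 6 − 29/65 = 361/65 ≥ 0, confirming Bessel's inequality. (The deficit equals ||v − Σ <v,e_j> e_j||^2, the squared distance from v to span{e_j}.)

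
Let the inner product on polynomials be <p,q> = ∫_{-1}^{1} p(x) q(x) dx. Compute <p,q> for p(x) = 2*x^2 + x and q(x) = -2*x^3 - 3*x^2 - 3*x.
<p,q> = -26/5

Expand the product: p(x)·q(x) = -4*x^5 - 8*x^4 - 9*x^3 - 3*x^2.
∫_{-1}^{1} of each monomial x^k gives [2/(k+1) if k even, 0 if k odd]. Integrating term-by-term (or equivalently evaluating the antiderivative F(x) = -2*x^6/3 - 8*x^5/5 - 9*x^4/4 - x^3 at the endpoints):
  F(1) − F(−1) = -331/60 − (-19/60) = -26/5.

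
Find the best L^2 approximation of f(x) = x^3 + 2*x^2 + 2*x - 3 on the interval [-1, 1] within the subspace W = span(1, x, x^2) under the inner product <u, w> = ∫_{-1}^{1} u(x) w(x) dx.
g(x) = 2*x^2 + 13*x/5 - 3

The best approximation g ∈ W is the orthogonal projection of f onto W. Writing g = a_0 + a_1 x + a_2 x^2, the coefficients solve the normal equations G · a = b where
  G_{ij} = <φ_i, φ_j> and b_i = <f, φ_i>, with φ_0 = 1, φ_1 = x, φ_2 = x^2.
G =
  [2, 0, 2/3]
  [0, 2/3, 0]
  [2/3, 0, 2/5],
b = (-14/3, 26/15, -6/5).
Solving gives a_0 = -3, a_1 = 13/5, a_2 = 2, so
  g(x) = 2*x^2 + 13*x/5 - 3.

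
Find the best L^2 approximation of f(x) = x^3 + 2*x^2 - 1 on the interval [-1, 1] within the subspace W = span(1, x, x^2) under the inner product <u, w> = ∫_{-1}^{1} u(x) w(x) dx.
g(x) = 2*x^2 + 3*x/5 - 1

The best approximation g ∈ W is the orthogonal projection of f onto W. Writing g = a_0 + a_1 x + a_2 x^2, the coefficients solve the normal equations G · a = b where
  G_{ij} = <φ_i, φ_j> and b_i = <f, φ_i>, with φ_0 = 1, φ_1 = x, φ_2 = x^2.
G =
  [2, 0, 2/3]
  [0, 2/3, 0]
  [2/3, 0, 2/5],
b = (-2/3, 2/5, 2/15).
Solving gives a_0 = -1, a_1 = 3/5, a_2 = 2, so
  g(x) = 2*x^2 + 3*x/5 - 1.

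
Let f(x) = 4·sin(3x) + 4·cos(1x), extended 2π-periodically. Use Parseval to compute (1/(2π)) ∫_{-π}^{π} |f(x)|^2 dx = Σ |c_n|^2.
Σ |c_n|^2 = 16

Expand |f|^2 and use orthogonality of {sin(nx), cos(mx)} on [-π, π]:
  ∫_{-π}^{π} sin(nx)^2 dx = π, ∫ cos(mx)^2 dx = π, and cross terms integrate to 0.
So ∫_{-π}^{π} f(x)^2 dx = 4^2 · π + 4^2 · π = (16 + 16)π.
Divide by 2π: (16 + 16)/2 = 16.
By Parseval, this equals Σ |c_n|^2.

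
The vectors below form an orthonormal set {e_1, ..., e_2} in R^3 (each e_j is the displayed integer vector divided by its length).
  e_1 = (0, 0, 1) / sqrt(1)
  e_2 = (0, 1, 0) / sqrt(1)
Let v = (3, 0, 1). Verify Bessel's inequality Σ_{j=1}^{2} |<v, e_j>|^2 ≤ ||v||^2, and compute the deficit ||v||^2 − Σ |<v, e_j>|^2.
Σ |<v, e_j>|^2 = 1; ||v||^2 = 10; deficit = 9

Write each e_j = u_j / sqrt(<u_j, u_j>) where u_j is the displayed integer vector. Then <v, e_j> = <v, u_j> / sqrt(<u_j, u_j>), so |<v, e_j>|^2 = <v, u_j>^2 / <u_j, u_j>.
Coefficients: <v, e_1> = 1/sqrt(1), <v, e_2> = 0/sqrt(1).
Square and sum: Σ |<v, e_j>|^2 = 1.
Compute ||v||^2 = v·v = 10.
Deficit = 10 − 1 = 9 ≥ 0, confirming Bessel's inequality. (The deficit equals ||v − Σ <v,e_j> e_j||^2, the squared distance from v to span{e_j}.)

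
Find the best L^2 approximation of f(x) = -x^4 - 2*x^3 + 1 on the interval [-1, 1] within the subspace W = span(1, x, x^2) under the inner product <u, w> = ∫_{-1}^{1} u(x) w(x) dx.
g(x) = -6*x^2/7 - 6*x/5 + 38/35

The best approximation g ∈ W is the orthogonal projection of f onto W. Writing g = a_0 + a_1 x + a_2 x^2, the coefficients solve the normal equations G · a = b where
  G_{ij} = <φ_i, φ_j> and b_i = <f, φ_i>, with φ_0 = 1, φ_1 = x, φ_2 = x^2.
G =
  [2, 0, 2/3]
  [0, 2/3, 0]
  [2/3, 0, 2/5],
b = (8/5, -4/5, 8/21).
Solving gives a_0 = 38/35, a_1 = -6/5, a_2 = -6/7, so
  g(x) = -6*x^2/7 - 6*x/5 + 38/35.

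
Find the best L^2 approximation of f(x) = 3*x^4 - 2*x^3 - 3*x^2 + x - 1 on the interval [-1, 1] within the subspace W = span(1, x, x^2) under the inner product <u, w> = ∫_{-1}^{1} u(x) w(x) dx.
g(x) = -3*x^2/7 - x/5 - 44/35

The best approximation g ∈ W is the orthogonal projection of f onto W. Writing g = a_0 + a_1 x + a_2 x^2, the coefficients solve the normal equations G · a = b where
  G_{ij} = <φ_i, φ_j> and b_i = <f, φ_i>, with φ_0 = 1, φ_1 = x, φ_2 = x^2.
G =
  [2, 0, 2/3]
  [0, 2/3, 0]
  [2/3, 0, 2/5],
b = (-14/5, -2/15, -106/105).
Solving gives a_0 = -44/35, a_1 = -1/5, a_2 = -3/7, so
  g(x) = -3*x^2/7 - x/5 - 44/35.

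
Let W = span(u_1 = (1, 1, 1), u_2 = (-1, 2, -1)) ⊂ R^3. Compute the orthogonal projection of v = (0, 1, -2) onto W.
proj_W(v) = (-1, 1, -1)

Set up U = [u_1 | ... | u_2] ∈ R^(3×2). The projector onto W = col(U) is P = U (U^T U)^(-1) U^T.
Compute U^T U =
  [3, 0]
  [0, 6],
and U^T v = (-1, 4).
Solve U^T U · c = U^T v for the coefficients: c = (-1/3, 2/3). The projection is proj_W(v) = U c.
Check: (v - proj_W(v)) · u_1 = 0  (should be 0).
Check: (v - proj_W(v)) · u_2 = 0  (should be 0).
Result: proj_W(v) = (-1, 1, -1).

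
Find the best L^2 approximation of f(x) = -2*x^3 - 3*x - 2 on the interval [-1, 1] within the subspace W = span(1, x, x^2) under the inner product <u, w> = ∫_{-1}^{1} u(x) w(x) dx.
g(x) = -21*x/5 - 2

The best approximation g ∈ W is the orthogonal projection of f onto W. Writing g = a_0 + a_1 x + a_2 x^2, the coefficients solve the normal equations G · a = b where
  G_{ij} = <φ_i, φ_j> and b_i = <f, φ_i>, with φ_0 = 1, φ_1 = x, φ_2 = x^2.
G =
  [2, 0, 2/3]
  [0, 2/3, 0]
  [2/3, 0, 2/5],
b = (-4, -14/5, -4/3).
Solving gives a_0 = -2, a_1 = -21/5, a_2 = 0, so
  g(x) = -21*x/5 - 2.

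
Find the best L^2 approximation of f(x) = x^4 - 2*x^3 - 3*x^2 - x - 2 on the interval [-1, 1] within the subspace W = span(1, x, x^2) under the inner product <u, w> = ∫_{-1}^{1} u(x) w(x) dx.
g(x) = -15*x^2/7 - 11*x/5 - 73/35

The best approximation g ∈ W is the orthogonal projection of f onto W. Writing g = a_0 + a_1 x + a_2 x^2, the coefficients solve the normal equations G · a = b where
  G_{ij} = <φ_i, φ_j> and b_i = <f, φ_i>, with φ_0 = 1, φ_1 = x, φ_2 = x^2.
G =
  [2, 0, 2/3]
  [0, 2/3, 0]
  [2/3, 0, 2/5],
b = (-28/5, -22/15, -236/105).
Solving gives a_0 = -73/35, a_1 = -11/5, a_2 = -15/7, so
  g(x) = -15*x^2/7 - 11*x/5 - 73/35.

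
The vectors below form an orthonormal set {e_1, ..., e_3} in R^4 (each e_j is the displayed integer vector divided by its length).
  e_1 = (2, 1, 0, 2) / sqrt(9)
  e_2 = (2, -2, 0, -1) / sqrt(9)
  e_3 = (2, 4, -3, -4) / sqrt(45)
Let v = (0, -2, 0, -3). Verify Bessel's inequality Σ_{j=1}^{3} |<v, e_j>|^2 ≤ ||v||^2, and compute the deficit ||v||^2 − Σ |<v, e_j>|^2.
Σ |<v, e_j>|^2 = 581/45; ||v||^2 = 13; deficit = 4/45

Write each e_j = u_j / sqrt(<u_j, u_j>) where u_j is the displayed integer vector. Then <v, e_j> = <v, u_j> / sqrt(<u_j, u_j>), so |<v, e_j>|^2 = <v, u_j>^2 / <u_j, u_j>.
Coefficients: <v, e_1> = -8/sqrt(9), <v, e_2> = 7/sqrt(9), <v, e_3> = 4/sqrt(45).
Square and sum: Σ |<v, e_j>|^2 = 581/45.
Compute ||v||^2 = v·v = 13.
Deficit = 13 − 581/45 = 4/45 ≥ 0, confirming Bessel's inequality. (The deficit equals ||v − Σ <v,e_j> e_j||^2, the squared distance from v to span{e_j}.)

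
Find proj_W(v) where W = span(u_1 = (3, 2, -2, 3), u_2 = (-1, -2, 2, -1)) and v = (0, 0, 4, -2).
proj_W(v) = (-1, -2, 2, -1)

Set up U = [u_1 | ... | u_2] ∈ R^(4×2). The projector onto W = col(U) is P = U (U^T U)^(-1) U^T.
Compute U^T U =
  [26, -14]
  [-14, 10],
and U^T v = (-14, 10).
Solve U^T U · c = U^T v for the coefficients: c = (0, 1). The projection is proj_W(v) = U c.
Check: (v - proj_W(v)) · u_1 = 0  (should be 0).
Check: (v - proj_W(v)) · u_2 = 0  (should be 0).
Result: proj_W(v) = (-1, -2, 2, -1).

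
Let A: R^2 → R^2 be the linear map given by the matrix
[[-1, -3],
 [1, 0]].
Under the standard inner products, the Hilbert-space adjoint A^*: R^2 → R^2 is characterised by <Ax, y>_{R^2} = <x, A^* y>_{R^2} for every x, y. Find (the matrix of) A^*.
A^* = A^T =
[[-1, 1],
 [-3, 0]]

For real matrices with standard dot products, the defining identity <Ax, y> = <x, A^* y> gives (Ax)^T y = x^T (A^*) y, i.e. x^T A^T y = x^T (A^*) y. Since this holds for all x, y, we must have A^* = A^T. Therefore
A^* =
[[-1, 1],
 [-3, 0]].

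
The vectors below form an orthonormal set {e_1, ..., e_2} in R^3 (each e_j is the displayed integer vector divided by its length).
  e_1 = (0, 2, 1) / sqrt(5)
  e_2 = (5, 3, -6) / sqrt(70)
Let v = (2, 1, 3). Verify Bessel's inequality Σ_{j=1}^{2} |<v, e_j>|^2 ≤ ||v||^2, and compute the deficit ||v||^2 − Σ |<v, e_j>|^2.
Σ |<v, e_j>|^2 = 75/14; ||v||^2 = 14; deficit = 121/14

Write each e_j = u_j / sqrt(<u_j, u_j>) where u_j is the displayed integer vector. Then <v, e_j> = <v, u_j> / sqrt(<u_j, u_j>), so |<v, e_j>|^2 = <v, u_j>^2 / <u_j, u_j>.
Coefficients: <v, e_1> = 5/sqrt(5), <v, e_2> = -5/sqrt(70).
Square and sum: Σ |<v, e_j>|^2 = 75/14.
Compute ||v||^2 = v·v = 14.
Deficit = 14 − 75/14 = 121/14 ≥ 0, confirming Bessel's inequality. (The deficit equals ||v − Σ <v,e_j> e_j||^2, the squared distance from v to span{e_j}.)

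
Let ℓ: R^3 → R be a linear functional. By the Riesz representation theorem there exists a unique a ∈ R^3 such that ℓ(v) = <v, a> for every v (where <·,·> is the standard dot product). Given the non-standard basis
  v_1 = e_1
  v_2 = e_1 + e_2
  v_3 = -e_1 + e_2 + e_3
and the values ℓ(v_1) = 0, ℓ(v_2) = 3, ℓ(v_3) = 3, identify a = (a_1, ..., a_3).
a = (0, 3, 0)

Write a = (a_1, ..., a_3) in the standard basis. For each basis vector v_i, ℓ(v_i) = <v_i, a> is a linear equation in the a_j's. Collect the n equations into a matrix system V a = ℓ, where row i of V is v_i (expressed in the standard basis). Since V is invertible (lower-triangular with 1s on the diagonal, up to permutation), solve by back-substitution:
  V =
[[1, 0, 0],
 [1, 1, 0],
 [-1, 1, 1]]
  V a = (0, 3, 3)
Solving gives a = (0, 3, 0).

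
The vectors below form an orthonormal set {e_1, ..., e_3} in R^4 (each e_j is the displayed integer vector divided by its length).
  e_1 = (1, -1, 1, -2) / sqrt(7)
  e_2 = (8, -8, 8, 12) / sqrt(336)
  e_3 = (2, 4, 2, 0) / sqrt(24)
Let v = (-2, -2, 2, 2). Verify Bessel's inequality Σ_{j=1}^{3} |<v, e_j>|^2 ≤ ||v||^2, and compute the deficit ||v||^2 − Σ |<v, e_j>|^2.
Σ |<v, e_j>|^2 = 8; ||v||^2 = 16; deficit = 8

Write each e_j = u_j / sqrt(<u_j, u_j>) where u_j is the displayed integer vector. Then <v, e_j> = <v, u_j> / sqrt(<u_j, u_j>), so |<v, e_j>|^2 = <v, u_j>^2 / <u_j, u_j>.
Coefficients: <v, e_1> = -2/sqrt(7), <v, e_2> = 40/sqrt(336), <v, e_3> = -8/sqrt(24).
Square and sum: Σ |<v, e_j>|^2 = 8.
Compute ||v||^2 = v·v = 16.
Deficit = 16 − 8 = 8 ≥ 0, confirming Bessel's inequality. (The deficit equals ||v − Σ <v,e_j> e_j||^2, the squared distance from v to span{e_j}.)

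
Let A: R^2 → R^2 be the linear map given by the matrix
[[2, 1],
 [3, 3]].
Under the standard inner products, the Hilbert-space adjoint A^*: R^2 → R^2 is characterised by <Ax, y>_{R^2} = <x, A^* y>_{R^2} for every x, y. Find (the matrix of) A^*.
A^* = A^T =
[[2, 3],
 [1, 3]]

For real matrices with standard dot products, the defining identity <Ax, y> = <x, A^* y> gives (Ax)^T y = x^T (A^*) y, i.e. x^T A^T y = x^T (A^*) y. Since this holds for all x, y, we must have A^* = A^T. Therefore
A^* =
[[2, 3],
 [1, 3]].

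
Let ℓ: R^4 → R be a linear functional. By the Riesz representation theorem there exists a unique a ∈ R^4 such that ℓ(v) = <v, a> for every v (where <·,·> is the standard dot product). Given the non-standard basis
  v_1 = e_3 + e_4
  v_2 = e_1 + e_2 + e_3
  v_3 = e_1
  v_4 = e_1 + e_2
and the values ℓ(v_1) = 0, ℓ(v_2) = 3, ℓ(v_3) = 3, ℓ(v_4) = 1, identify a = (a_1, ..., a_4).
a = (3, -2, 2, -2)

Write a = (a_1, ..., a_4) in the standard basis. For each basis vector v_i, ℓ(v_i) = <v_i, a> is a linear equation in the a_j's. Collect the n equations into a matrix system V a = ℓ, where row i of V is v_i (expressed in the standard basis). Since V is invertible (lower-triangular with 1s on the diagonal, up to permutation), solve by back-substitution:
  V =
[[0, 0, 1, 1],
 [1, 1, 1, 0],
 [1, 0, 0, 0],
 [1, 1, 0, 0]]
  V a = (0, 3, 3, 1)
Solving gives a = (3, -2, 2, -2).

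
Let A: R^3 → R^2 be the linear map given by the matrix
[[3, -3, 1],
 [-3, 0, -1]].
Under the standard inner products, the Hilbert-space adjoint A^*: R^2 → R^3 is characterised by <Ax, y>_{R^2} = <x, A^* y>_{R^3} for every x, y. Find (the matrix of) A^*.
A^* = A^T =
[[3, -3],
 [-3, 0],
 [1, -1]]

For real matrices with standard dot products, the defining identity <Ax, y> = <x, A^* y> gives (Ax)^T y = x^T (A^*) y, i.e. x^T A^T y = x^T (A^*) y. Since this holds for all x, y, we must have A^* = A^T. Therefore
A^* =
[[3, -3],
 [-3, 0],
 [1, -1]].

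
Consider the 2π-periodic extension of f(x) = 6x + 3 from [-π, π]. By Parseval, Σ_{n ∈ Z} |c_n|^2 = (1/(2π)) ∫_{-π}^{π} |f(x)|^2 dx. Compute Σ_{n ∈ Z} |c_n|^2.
Σ |c_n|^2 = 12π^2 + 9

Expand and integrate term by term over [-π, π]:
  ∫ (6x)^2 dx = 36·(2π^3/3); ∫ 2·6·(3)·x dx = 0 (odd integrand); ∫ 3^2 dx = 9·2π.
So (1/(2π)) ∫_{-π}^{π} (6x + 3)^2 dx = 36π^2/3 + 9 = 12π^2 + 9.
Parseval ⇒ Σ |c_n|^2 = 12π^2 + 9.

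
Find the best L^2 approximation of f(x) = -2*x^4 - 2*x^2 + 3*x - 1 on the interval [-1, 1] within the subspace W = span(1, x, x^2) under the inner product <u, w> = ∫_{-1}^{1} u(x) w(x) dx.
g(x) = -26*x^2/7 + 3*x - 29/35

The best approximation g ∈ W is the orthogonal projection of f onto W. Writing g = a_0 + a_1 x + a_2 x^2, the coefficients solve the normal equations G · a = b where
  G_{ij} = <φ_i, φ_j> and b_i = <f, φ_i>, with φ_0 = 1, φ_1 = x, φ_2 = x^2.
G =
  [2, 0, 2/3]
  [0, 2/3, 0]
  [2/3, 0, 2/5],
b = (-62/15, 2, -214/105).
Solving gives a_0 = -29/35, a_1 = 3, a_2 = -26/7, so
  g(x) = -26*x^2/7 + 3*x - 29/35.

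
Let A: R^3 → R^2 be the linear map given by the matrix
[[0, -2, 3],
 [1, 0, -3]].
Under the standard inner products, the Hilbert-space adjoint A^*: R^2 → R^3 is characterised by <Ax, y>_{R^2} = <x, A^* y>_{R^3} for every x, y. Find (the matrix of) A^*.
A^* = A^T =
[[0, 1],
 [-2, 0],
 [3, -3]]

For real matrices with standard dot products, the defining identity <Ax, y> = <x, A^* y> gives (Ax)^T y = x^T (A^*) y, i.e. x^T A^T y = x^T (A^*) y. Since this holds for all x, y, we must have A^* = A^T. Therefore
A^* =
[[0, 1],
 [-2, 0],
 [3, -3]].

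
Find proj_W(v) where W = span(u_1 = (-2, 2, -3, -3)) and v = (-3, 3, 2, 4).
proj_W(v) = (6/13, -6/13, 9/13, 9/13)

Set up U = [u_1 | ... | u_1] ∈ R^(4×1). The projector onto W = col(U) is P = U (U^T U)^(-1) U^T.
Compute U^T U =
  [26],
and U^T v = (-6).
Solve U^T U · c = U^T v for the coefficients: c = (-3/13). The projection is proj_W(v) = U c.
Check: (v - proj_W(v)) · u_1 = 0  (should be 0).
Result: proj_W(v) = (6/13, -6/13, 9/13, 9/13).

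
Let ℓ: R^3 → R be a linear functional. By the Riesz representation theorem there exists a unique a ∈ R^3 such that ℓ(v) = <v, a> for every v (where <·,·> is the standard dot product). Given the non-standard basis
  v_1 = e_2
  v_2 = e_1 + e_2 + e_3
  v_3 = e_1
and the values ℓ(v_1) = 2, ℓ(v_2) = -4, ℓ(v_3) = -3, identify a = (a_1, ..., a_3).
a = (-3, 2, -3)

Write a = (a_1, ..., a_3) in the standard basis. For each basis vector v_i, ℓ(v_i) = <v_i, a> is a linear equation in the a_j's. Collect the n equations into a matrix system V a = ℓ, where row i of V is v_i (expressed in the standard basis). Since V is invertible (lower-triangular with 1s on the diagonal, up to permutation), solve by back-substitution:
  V =
[[0, 1, 0],
 [1, 1, 1],
 [1, 0, 0]]
  V a = (2, -4, -3)
Solving gives a = (-3, 2, -3).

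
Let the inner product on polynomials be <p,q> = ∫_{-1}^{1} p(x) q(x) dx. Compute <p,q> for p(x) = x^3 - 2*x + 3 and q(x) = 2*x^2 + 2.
<p,q> = 16

Expand the product: p(x)·q(x) = 2*x^5 - 2*x^3 + 6*x^2 - 4*x + 6.
∫_{-1}^{1} of each monomial x^k gives [2/(k+1) if k even, 0 if k odd]. Integrating term-by-term (or equivalently evaluating the antiderivative F(x) = x^6/3 - x^4/2 + 2*x^3 - 2*x^2 + 6*x at the endpoints):
  F(1) − F(−1) = 35/6 − (-61/6) = 16.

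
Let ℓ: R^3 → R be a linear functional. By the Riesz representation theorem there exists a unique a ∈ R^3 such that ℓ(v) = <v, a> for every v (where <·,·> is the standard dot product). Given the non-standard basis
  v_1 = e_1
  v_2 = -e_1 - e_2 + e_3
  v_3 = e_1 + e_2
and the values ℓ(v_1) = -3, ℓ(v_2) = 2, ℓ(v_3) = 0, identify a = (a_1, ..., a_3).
a = (-3, 3, 2)

Write a = (a_1, ..., a_3) in the standard basis. For each basis vector v_i, ℓ(v_i) = <v_i, a> is a linear equation in the a_j's. Collect the n equations into a matrix system V a = ℓ, where row i of V is v_i (expressed in the standard basis). Since V is invertible (lower-triangular with 1s on the diagonal, up to permutation), solve by back-substitution:
  V =
[[1, 0, 0],
 [-1, -1, 1],
 [1, 1, 0]]
  V a = (-3, 2, 0)
Solving gives a = (-3, 3, 2).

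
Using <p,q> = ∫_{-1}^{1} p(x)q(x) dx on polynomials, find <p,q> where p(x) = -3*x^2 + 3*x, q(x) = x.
<p,q> = 2

Expand the product: p(x)·q(x) = -3*x^3 + 3*x^2.
∫_{-1}^{1} of each monomial x^k gives [2/(k+1) if k even, 0 if k odd]. Integrating term-by-term (or equivalently evaluating the antiderivative F(x) = -3*x^4/4 + x^3 at the endpoints):
  F(1) − F(−1) = 1/4 − (-7/4) = 2.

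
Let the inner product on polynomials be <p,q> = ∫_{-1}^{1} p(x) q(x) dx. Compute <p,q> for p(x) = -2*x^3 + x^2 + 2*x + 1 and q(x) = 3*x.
<p,q> = 8/5

Expand the product: p(x)·q(x) = -6*x^4 + 3*x^3 + 6*x^2 + 3*x.
∫_{-1}^{1} of each monomial x^k gives [2/(k+1) if k even, 0 if k odd]. Integrating term-by-term (or equivalently evaluating the antiderivative F(x) = -6*x^5/5 + 3*x^4/4 + 2*x^3 + 3*x^2/2 at the endpoints):
  F(1) − F(−1) = 61/20 − (29/20) = 8/5.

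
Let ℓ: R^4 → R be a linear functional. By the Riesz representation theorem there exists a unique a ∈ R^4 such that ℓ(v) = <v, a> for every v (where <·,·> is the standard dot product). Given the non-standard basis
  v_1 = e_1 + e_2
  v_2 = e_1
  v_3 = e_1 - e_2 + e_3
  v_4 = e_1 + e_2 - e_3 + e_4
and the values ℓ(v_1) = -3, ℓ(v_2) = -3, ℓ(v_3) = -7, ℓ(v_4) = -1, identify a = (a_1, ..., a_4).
a = (-3, 0, -4, -2)

Write a = (a_1, ..., a_4) in the standard basis. For each basis vector v_i, ℓ(v_i) = <v_i, a> is a linear equation in the a_j's. Collect the n equations into a matrix system V a = ℓ, where row i of V is v_i (expressed in the standard basis). Since V is invertible (lower-triangular with 1s on the diagonal, up to permutation), solve by back-substitution:
  V =
[[1, 1, 0, 0],
 [1, 0, 0, 0],
 [1, -1, 1, 0],
 [1, 1, -1, 1]]
  V a = (-3, -3, -7, -1)
Solving gives a = (-3, 0, -4, -2).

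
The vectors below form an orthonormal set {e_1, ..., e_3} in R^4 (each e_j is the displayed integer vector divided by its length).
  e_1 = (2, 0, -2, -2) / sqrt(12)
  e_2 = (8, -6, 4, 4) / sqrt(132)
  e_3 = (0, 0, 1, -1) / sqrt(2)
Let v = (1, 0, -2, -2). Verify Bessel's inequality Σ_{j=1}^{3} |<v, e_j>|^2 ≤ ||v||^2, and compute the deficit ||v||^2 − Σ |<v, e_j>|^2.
Σ |<v, e_j>|^2 = 97/11; ||v||^2 = 9; deficit = 2/11

Write each e_j = u_j / sqrt(<u_j, u_j>) where u_j is the displayed integer vector. Then <v, e_j> = <v, u_j> / sqrt(<u_j, u_j>), so |<v, e_j>|^2 = <v, u_j>^2 / <u_j, u_j>.
Coefficients: <v, e_1> = 10/sqrt(12), <v, e_2> = -8/sqrt(132), <v, e_3> = 0/sqrt(2).
Square and sum: Σ |<v, e_j>|^2 = 97/11.
Compute ||v||^2 = v·v = 9.
Deficit = 9 − 97/11 = 2/11 ≥ 0, confirming Bessel's inequality. (The deficit equals ||v − Σ <v,e_j> e_j||^2, the squared distance from v to span{e_j}.)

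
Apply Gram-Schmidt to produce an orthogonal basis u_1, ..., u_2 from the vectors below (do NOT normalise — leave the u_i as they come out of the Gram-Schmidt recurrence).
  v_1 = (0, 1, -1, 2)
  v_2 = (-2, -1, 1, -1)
Orthogonal basis:
  u_1 = (0, 1, -1, 2)
  u_2 = (-2, -1/3, 1/3, 1/3)

Apply the Gram-Schmidt recurrence
  u_1 = v_1
  u_i = v_i − Σ_{j<i} ((v_i · u_j) / (u_j · u_j)) · u_j.

Step by step this gives:
  u_1 = (0, 1, -1, 2)
  u_2 = (-2, -1/3, 1/3, 1/3)

Orthogonality check:
  u_2 · u_1 = 0 (should be 0)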